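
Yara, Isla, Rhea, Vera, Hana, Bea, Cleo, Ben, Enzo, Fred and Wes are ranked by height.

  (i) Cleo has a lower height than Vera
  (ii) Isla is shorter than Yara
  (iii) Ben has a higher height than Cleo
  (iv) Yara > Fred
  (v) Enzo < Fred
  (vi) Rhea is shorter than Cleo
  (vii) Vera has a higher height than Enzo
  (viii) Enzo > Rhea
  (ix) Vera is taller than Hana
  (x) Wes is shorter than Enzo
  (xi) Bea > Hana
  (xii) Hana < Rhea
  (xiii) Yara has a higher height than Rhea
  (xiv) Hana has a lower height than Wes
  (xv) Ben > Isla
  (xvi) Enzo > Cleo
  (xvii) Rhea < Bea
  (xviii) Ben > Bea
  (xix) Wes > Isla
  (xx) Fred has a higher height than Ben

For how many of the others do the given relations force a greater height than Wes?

4

The elements the relations force above Wes are Enzo, Fred, Yara, Vera — no chain reaches any other.
That is 4.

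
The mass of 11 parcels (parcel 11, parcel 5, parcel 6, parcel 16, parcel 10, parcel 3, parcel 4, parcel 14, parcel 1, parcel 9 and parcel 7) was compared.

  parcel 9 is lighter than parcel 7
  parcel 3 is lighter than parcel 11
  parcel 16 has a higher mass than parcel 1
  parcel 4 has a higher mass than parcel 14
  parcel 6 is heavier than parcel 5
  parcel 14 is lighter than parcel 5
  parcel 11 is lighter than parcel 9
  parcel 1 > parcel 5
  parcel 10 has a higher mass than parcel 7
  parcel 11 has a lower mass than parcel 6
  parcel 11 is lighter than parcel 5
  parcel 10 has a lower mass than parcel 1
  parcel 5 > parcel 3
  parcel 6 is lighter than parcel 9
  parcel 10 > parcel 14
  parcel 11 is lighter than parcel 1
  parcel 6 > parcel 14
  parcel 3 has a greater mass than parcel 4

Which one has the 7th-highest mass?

parcel 5

Piecing the relations together gives one ordering: parcel 14 < parcel 4 < parcel 3 < parcel 11 < parcel 5 < parcel 6 < parcel 9 < parcel 7 < parcel 10 < parcel 1 < parcel 16.
The 7th largest is parcel 5.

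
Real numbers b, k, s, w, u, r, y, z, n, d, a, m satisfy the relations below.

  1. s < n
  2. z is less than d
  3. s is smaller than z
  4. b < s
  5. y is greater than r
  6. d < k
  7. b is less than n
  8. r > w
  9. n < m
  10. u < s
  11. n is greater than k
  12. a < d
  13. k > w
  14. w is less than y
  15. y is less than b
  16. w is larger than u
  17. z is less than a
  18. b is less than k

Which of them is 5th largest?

The consecutive relations fix a unique order: u < w < r < y < b < s < z < a < d < k < n < m.
The 5th largest is a.

a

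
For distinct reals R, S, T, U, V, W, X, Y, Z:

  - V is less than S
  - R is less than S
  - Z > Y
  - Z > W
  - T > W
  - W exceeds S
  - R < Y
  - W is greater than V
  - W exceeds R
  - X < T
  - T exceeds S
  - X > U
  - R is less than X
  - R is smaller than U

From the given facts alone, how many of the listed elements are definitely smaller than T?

Directly below T: S, W, X.
One step further: V, R, U (6 so far).
No other element is forced below T by the given relations, so the count is 6.

6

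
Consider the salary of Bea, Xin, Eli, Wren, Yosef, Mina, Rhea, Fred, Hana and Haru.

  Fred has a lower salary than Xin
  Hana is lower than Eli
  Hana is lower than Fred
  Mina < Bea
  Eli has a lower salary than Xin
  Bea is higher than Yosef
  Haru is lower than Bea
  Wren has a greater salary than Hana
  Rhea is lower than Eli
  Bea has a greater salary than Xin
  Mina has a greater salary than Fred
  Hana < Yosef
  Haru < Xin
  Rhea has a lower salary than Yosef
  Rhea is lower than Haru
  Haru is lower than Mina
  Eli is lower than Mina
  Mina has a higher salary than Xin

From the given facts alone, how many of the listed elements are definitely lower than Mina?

6

The elements the relations force below Mina are Rhea, Haru, Hana, Fred, Eli, Xin — no chain reaches any other.
That is 6.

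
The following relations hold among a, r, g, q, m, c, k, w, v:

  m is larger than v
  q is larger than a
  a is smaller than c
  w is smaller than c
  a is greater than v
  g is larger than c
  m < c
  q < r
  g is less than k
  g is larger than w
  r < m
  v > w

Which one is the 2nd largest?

Piecing the relations together gives one ordering: w < v < a < q < r < m < c < g < k.
The 2nd largest is g.

g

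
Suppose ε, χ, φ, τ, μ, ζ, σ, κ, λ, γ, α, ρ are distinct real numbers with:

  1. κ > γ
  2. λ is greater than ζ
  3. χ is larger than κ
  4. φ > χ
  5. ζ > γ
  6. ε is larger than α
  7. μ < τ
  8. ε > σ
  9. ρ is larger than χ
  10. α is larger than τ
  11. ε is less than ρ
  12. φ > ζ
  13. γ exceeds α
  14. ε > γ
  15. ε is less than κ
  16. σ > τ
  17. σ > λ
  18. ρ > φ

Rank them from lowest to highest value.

Each adjacent pair is fixed by a given relation: μ < τ; τ < α; α < γ; γ < ζ; ζ < λ; λ < σ; σ < ε; ε < κ; κ < χ; χ < φ; φ < ρ. Chaining them end to end gives the full order.

μ < τ < α < γ < ζ < λ < σ < ε < κ < χ < φ < ρ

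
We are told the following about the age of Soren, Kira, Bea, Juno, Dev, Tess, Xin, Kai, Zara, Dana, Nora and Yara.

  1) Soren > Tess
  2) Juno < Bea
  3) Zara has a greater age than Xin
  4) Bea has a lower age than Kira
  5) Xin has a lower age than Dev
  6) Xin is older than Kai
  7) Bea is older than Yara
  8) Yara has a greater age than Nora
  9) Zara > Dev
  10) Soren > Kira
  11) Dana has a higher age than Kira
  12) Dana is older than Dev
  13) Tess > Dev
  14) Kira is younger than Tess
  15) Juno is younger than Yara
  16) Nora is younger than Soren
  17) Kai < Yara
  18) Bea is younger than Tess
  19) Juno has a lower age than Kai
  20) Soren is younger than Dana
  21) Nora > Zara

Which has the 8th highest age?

Chaining the given pairs: Juno < Kai < Xin < Dev < Zara < Nora < Yara < Bea < Kira < Tess < Soren < Dana.
Counting 8 from the largest end gives Zara.

Zara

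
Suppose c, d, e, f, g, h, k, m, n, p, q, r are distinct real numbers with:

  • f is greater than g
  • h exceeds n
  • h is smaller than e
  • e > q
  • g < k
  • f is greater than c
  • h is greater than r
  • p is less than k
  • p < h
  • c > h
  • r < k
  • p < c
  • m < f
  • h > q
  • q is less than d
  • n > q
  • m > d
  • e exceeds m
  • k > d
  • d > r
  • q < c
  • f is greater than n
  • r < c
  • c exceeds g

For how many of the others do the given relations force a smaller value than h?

Directly below h: r, q, p, n.
Nothing else is reachable below h; 4 in all.

4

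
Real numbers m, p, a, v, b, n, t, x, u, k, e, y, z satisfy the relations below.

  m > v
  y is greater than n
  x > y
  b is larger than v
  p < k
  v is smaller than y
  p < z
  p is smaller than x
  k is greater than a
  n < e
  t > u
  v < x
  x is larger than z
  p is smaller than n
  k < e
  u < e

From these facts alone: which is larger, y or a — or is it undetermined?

undetermined

Following every chain through a: above a we get k, e.
y is not reached, and no chain runs the other way from y to a.
So the given relations leave the order of a and y undetermined.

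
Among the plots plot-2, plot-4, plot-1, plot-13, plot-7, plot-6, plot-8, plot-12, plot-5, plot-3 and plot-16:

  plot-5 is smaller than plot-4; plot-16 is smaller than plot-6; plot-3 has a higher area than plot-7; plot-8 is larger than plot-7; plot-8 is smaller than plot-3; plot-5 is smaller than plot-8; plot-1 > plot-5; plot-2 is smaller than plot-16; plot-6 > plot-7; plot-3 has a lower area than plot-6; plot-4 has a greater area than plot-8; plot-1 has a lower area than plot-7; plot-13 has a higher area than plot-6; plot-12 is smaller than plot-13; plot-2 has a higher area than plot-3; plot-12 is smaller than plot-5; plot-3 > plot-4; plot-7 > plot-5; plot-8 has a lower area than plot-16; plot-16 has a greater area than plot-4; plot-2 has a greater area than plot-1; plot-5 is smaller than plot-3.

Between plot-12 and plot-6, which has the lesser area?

plot-12

plot-12 < plot-5 and plot-5 < plot-1 give plot-12 < plot-1.
Then plot-1 < plot-7 extends the chain to plot-7.
Then plot-7 < plot-8 extends the chain to plot-8.
With plot-8 < plot-4: plot-12 < plot-5 < plot-1 < plot-7 < plot-8 < plot-4.
Then plot-4 < plot-3 extends the chain to plot-3.
Then plot-3 < plot-2 extends the chain to plot-2.
Then plot-2 < plot-16 extends the chain to plot-16.
With plot-16 < plot-6: plot-12 < plot-5 < plot-1 < plot-7 < plot-8 < plot-4 < plot-3 < plot-2 < plot-16 < plot-6.
So plot-12 < plot-6; plot-12 is the smaller of the two.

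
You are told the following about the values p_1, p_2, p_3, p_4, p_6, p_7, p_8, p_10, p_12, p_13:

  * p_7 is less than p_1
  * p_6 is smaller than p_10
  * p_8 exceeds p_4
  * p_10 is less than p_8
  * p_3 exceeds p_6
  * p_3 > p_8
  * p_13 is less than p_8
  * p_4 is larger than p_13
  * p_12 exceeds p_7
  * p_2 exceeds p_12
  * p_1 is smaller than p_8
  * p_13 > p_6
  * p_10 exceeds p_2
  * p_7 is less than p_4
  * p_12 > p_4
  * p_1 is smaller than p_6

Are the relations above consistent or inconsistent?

consistent

Every relation is compatible with p_7 < p_1 < p_6 < p_13 < p_4 < p_12 < p_2 < p_10 < p_8 < p_3; the set is consistent.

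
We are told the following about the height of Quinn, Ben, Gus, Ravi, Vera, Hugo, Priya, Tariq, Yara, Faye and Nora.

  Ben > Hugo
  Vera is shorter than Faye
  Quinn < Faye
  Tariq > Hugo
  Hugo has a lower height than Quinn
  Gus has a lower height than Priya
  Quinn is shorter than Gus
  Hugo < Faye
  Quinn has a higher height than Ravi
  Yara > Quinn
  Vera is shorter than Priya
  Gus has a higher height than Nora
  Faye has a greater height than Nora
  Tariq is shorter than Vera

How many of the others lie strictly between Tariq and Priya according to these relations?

1

Chaining upward from Tariq reaches: Vera, Faye.
Chaining downward from Priya reaches: Nora, Ravi, Hugo, Vera, Quinn, Gus.
Strictly between Tariq and Priya are those in both lists: Vera — 1 element.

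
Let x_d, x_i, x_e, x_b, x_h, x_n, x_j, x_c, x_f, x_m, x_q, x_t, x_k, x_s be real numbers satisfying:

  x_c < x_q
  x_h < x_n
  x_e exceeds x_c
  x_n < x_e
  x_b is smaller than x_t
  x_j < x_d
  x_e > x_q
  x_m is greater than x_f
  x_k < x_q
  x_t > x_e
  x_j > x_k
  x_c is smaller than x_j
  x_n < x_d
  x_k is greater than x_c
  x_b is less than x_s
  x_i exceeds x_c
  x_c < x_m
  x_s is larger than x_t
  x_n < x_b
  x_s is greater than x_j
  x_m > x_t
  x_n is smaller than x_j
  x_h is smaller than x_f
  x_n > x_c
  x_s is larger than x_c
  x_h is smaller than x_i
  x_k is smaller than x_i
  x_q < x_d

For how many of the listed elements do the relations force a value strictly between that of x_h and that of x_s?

5

Chaining upward from x_h reaches: x_n, x_j, x_b, x_e, x_i, x_f, x_t, x_m, x_d.
Chaining downward from x_s reaches: x_c, x_k, x_q, x_n, x_j, x_b, x_e, x_t.
Strictly between x_h and x_s are those in both lists: x_n, x_j, x_b, x_e, x_t — 5 elements.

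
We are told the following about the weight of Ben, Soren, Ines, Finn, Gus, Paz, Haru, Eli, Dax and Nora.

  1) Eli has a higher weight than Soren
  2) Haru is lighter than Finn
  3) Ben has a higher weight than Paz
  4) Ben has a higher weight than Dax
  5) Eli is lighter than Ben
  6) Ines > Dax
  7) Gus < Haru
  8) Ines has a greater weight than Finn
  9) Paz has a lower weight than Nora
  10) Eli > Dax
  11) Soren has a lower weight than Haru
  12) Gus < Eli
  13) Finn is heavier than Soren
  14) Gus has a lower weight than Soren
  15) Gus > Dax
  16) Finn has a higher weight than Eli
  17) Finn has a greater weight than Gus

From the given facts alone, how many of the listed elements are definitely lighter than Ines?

6

Directly below Ines: Dax, Finn.
One step further: Gus, Soren, Eli, Haru (6 so far).
Nothing else is reachable below Ines; 6 in all.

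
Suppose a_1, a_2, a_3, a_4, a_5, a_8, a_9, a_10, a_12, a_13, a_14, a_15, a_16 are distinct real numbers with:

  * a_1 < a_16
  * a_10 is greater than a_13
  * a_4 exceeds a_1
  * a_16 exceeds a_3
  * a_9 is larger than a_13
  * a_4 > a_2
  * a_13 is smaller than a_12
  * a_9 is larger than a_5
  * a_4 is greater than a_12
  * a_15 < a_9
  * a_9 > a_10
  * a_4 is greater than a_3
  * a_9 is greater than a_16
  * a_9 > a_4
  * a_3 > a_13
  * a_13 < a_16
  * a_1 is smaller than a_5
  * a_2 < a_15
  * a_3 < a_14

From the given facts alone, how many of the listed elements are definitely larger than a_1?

4

From a_1 the given relations immediately reach a_5, a_4, a_16.
From those, a_9 — 4 in total.
No other element is forced above a_1 by the given relations, so the count is 4.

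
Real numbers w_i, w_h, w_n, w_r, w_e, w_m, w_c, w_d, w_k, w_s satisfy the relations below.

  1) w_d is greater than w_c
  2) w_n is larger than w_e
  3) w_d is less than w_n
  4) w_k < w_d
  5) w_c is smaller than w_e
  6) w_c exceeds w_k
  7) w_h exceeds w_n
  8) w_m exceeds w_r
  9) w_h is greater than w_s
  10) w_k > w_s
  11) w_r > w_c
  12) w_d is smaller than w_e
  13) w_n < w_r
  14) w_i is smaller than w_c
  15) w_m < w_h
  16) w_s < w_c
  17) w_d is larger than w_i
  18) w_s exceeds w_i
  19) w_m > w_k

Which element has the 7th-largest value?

The consecutive relations fix a unique order: w_i < w_s < w_k < w_c < w_d < w_e < w_n < w_r < w_m < w_h.
Counting 7 from the largest end gives w_c.

w_c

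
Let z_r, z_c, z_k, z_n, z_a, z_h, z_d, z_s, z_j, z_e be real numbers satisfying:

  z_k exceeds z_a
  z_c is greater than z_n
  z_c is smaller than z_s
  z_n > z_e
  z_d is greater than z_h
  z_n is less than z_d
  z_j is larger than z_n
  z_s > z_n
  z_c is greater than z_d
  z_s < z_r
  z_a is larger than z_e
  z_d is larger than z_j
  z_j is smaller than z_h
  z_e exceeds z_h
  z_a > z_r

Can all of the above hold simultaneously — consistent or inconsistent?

inconsistent

Chaining the given relations yields z_h < z_e < z_n < z_j, so z_h < z_j. But one relation states z_j < z_h. These cannot both hold.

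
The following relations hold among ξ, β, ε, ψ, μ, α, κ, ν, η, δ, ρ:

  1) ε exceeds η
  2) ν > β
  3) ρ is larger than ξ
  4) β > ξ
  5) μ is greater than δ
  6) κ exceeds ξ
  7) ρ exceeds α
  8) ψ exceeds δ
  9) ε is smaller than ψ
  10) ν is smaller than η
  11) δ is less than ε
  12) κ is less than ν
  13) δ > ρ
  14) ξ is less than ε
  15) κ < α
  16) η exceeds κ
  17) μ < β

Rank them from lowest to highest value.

ξ < κ < α < ρ < δ < μ < β < ν < η < ε < ψ

Each adjacent pair is fixed by a given relation: ξ < κ; κ < α; α < ρ; ρ < δ; δ < μ; μ < β; β < ν; ν < η; η < ε; ε < ψ. Chaining them end to end gives the full order.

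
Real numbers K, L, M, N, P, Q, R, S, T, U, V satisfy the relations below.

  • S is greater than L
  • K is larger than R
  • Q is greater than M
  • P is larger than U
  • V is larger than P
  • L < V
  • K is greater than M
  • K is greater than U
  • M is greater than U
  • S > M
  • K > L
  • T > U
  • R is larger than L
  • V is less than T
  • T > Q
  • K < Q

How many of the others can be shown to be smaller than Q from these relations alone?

5

From Q the given relations immediately reach M, K.
From those, U, L, R — 5 in total.
No other element is forced below Q by the given relations, so the count is 5.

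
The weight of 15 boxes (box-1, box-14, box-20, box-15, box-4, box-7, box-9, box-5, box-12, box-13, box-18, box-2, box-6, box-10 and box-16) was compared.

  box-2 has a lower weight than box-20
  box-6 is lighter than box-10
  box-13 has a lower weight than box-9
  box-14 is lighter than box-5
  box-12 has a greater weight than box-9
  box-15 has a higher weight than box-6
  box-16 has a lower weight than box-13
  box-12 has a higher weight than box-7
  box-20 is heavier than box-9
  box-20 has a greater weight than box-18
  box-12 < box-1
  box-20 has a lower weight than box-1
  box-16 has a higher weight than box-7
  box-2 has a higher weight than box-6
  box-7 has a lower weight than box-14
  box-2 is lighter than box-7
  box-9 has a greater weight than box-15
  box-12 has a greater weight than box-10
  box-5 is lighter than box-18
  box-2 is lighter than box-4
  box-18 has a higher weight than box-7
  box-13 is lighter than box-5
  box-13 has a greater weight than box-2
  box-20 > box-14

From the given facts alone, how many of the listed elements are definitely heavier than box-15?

4

From box-15 the given relations immediately reach box-9.
From those, box-12, box-20 — 3 in total.
From those, box-1 — 4 in total.
No other element is forced above box-15 by the given relations, so the count is 4.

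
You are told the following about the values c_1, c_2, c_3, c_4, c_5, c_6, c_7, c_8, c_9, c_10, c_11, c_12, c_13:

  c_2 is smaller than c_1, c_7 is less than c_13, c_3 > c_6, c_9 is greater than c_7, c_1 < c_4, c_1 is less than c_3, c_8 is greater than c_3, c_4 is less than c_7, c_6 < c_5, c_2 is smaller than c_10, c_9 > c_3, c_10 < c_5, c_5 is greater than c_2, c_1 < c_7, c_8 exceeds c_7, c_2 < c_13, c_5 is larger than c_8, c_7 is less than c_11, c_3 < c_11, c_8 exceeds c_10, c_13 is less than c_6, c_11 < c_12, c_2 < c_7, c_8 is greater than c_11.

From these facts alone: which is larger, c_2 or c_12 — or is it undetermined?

c_12

c_2 < c_1 and c_1 < c_4 give c_2 < c_4.
Then c_4 < c_7 extends the chain to c_7.
With c_7 < c_13: c_2 < c_1 < c_4 < c_7 < c_13.
Then c_13 < c_6 extends the chain to c_6.
With c_6 < c_3: c_2 < c_1 < c_4 < c_7 < c_13 < c_6 < c_3.
Then c_3 < c_11 extends the chain to c_11.
With c_11 < c_12: c_2 < c_1 < c_4 < c_7 < c_13 < c_6 < c_3 < c_11 < c_12.
So c_12 is larger.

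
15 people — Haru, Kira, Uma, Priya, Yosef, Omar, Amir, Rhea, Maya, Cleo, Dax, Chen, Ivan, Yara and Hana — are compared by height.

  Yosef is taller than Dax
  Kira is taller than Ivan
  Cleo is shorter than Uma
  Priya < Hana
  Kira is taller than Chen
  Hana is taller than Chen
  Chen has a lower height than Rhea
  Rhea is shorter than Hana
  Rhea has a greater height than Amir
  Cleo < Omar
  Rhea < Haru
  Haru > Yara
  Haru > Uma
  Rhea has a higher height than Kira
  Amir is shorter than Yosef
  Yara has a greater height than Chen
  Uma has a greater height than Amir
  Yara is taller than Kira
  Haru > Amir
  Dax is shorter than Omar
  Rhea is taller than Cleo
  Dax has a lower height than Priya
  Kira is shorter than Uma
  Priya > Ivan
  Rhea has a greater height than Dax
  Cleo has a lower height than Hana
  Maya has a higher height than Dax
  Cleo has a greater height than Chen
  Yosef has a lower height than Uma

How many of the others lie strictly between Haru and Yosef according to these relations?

1

The relations place Yosef below Haru. An element lies strictly between them when it is forced above Yosef and also forced below Haru.
Above Yosef: {Uma}. Below Haru: {Dax, Chen, Amir, Ivan, Kira, Cleo, Uma, Rhea, Yara}.
Intersection: {Uma} — 1.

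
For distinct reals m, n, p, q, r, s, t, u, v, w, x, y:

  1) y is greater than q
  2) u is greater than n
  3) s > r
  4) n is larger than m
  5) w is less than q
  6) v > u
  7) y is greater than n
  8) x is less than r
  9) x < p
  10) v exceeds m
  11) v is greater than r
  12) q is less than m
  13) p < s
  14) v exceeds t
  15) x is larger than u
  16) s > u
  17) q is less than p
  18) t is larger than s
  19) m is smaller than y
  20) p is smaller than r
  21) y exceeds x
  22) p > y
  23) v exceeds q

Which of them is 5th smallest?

Chaining the given pairs: w < q < m < n < u < x < y < p < r < s < t < v.
Counting 5 from the smallest end gives u.

u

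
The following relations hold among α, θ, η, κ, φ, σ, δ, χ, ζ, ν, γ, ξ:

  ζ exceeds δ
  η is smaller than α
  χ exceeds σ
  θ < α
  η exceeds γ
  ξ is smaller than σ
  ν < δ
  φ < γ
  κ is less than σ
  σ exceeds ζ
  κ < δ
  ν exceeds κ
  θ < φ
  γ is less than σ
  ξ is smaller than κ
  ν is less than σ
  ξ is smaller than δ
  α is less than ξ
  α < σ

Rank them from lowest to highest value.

Each adjacent pair is fixed by a given relation: θ < φ; φ < γ; γ < η; η < α; α < ξ; ξ < κ; κ < ν; ν < δ; δ < ζ; ζ < σ; σ < χ. Chaining them end to end gives the full order.

θ < φ < γ < η < α < ξ < κ < ν < δ < ζ < σ < χ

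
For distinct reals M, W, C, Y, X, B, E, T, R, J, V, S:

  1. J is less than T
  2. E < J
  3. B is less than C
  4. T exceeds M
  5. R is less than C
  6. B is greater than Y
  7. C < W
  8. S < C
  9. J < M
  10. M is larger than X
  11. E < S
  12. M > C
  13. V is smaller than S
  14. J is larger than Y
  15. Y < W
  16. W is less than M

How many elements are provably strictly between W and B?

1

The relations place B below W. An element lies strictly between them when it is forced above B and also forced below W.
Above B: {C, M, T}. Below W: {Y, E, V, S, R, C}.
Intersection: {C} — 1.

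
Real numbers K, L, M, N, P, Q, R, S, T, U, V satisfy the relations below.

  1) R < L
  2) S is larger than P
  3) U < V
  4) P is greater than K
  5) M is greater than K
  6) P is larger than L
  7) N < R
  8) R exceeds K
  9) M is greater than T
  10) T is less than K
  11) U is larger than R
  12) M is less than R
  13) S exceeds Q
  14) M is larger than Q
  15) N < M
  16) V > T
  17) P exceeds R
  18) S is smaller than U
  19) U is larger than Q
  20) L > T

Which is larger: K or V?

Link the given pairs in sequence: K < M; M < R; R < L; L < P; P < S; S < U; U < V.
Together: K < M < R < L < P < S < U < V.
So K < V; V is the larger of the two.

V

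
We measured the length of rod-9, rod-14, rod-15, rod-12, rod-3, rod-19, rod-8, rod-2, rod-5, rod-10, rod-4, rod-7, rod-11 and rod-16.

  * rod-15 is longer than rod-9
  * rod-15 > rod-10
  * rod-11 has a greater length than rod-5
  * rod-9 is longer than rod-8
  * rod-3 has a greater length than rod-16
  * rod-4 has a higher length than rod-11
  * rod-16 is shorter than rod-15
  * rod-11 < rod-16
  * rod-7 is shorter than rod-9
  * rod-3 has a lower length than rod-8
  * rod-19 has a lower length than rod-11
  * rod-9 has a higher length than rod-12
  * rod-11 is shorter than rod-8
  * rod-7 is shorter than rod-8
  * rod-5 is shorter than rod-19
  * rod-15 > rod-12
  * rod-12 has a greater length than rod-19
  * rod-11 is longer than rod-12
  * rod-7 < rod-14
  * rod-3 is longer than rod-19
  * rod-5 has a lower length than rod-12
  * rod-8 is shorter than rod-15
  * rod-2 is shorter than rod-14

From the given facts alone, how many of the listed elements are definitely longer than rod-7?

4

Directly above rod-7: rod-8, rod-14, rod-9.
One step further: rod-15 (4 so far).
Nothing else is reachable above rod-7; 4 in all.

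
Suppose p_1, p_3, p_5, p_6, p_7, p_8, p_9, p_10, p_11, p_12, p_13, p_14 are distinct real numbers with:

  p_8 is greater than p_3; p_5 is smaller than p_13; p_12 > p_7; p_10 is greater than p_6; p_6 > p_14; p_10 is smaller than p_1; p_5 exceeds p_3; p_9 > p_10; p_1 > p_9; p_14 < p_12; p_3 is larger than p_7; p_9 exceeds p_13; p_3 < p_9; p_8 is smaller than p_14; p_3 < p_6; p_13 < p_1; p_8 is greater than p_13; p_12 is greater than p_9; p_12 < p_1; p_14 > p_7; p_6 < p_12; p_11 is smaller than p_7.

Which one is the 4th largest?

p_10

The consecutive relations fix a unique order: p_11 < p_7 < p_3 < p_5 < p_13 < p_8 < p_14 < p_6 < p_10 < p_9 < p_12 < p_1.
Counting 4 from the largest end gives p_10.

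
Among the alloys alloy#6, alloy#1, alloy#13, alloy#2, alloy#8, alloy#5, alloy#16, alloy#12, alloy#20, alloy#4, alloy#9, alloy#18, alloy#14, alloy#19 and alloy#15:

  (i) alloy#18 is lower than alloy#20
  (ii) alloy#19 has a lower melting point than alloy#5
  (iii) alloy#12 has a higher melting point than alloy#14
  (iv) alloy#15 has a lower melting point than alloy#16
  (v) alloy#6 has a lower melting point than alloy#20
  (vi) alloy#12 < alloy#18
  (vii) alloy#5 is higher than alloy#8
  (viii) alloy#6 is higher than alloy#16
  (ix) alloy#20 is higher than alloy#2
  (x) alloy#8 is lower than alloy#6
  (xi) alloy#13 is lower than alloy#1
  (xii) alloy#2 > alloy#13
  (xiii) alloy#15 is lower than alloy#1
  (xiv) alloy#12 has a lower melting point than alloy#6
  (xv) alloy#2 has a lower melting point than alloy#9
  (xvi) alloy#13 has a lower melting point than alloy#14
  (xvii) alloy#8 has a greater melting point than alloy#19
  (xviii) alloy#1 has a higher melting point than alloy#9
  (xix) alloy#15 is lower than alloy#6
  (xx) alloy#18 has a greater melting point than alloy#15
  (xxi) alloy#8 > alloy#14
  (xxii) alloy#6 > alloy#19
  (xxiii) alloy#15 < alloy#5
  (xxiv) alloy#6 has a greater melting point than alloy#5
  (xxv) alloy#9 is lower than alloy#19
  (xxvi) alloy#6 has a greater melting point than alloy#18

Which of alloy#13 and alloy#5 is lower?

alloy#13 < alloy#2 < alloy#9 < alloy#19 < alloy#8 < alloy#5, by transitivity through alloy#2, alloy#9, alloy#19, alloy#8.
So alloy#13 < alloy#5; alloy#13 is the lower of the two.

alloy#13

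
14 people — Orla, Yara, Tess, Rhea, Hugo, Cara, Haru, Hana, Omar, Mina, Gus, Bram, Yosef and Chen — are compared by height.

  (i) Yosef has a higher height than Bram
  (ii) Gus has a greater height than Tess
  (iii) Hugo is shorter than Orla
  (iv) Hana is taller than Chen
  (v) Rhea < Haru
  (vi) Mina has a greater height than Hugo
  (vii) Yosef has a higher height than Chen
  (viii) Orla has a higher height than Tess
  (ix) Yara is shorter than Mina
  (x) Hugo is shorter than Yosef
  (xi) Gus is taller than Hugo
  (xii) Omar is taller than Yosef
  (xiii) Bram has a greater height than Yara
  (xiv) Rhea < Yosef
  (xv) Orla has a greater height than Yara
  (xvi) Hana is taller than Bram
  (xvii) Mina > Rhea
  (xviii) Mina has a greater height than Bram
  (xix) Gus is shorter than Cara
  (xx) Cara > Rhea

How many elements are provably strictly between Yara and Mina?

1

Chaining upward from Yara reaches: Bram, Orla, Yosef, Omar, Hana.
Chaining downward from Mina reaches: Rhea, Bram, Hugo.
Strictly between Yara and Mina are those in both lists: Bram — 1 element.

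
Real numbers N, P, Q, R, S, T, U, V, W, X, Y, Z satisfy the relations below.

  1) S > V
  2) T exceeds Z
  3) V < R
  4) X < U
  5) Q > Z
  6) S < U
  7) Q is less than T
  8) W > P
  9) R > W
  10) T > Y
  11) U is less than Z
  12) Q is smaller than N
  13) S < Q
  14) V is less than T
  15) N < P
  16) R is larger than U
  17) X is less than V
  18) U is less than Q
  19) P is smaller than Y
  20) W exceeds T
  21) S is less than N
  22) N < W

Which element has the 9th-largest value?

U

The consecutive relations fix a unique order: X < V < S < U < Z < Q < N < P < Y < T < W < R.
Counting 9 from the largest end gives U.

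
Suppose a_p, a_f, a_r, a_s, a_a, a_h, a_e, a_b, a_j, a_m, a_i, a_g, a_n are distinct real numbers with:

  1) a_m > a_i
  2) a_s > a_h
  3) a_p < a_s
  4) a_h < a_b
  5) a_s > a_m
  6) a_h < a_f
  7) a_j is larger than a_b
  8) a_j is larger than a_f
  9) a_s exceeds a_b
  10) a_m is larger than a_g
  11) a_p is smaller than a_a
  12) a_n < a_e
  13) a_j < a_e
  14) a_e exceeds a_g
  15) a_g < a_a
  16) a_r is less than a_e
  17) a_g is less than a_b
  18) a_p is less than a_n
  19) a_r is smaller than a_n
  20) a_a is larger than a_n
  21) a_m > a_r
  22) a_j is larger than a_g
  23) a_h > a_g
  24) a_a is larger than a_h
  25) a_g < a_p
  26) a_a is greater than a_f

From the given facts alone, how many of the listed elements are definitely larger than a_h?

6

The elements the relations force above a_h are a_b, a_f, a_j, a_e, a_a, a_s — no chain reaches any other.
That is 6.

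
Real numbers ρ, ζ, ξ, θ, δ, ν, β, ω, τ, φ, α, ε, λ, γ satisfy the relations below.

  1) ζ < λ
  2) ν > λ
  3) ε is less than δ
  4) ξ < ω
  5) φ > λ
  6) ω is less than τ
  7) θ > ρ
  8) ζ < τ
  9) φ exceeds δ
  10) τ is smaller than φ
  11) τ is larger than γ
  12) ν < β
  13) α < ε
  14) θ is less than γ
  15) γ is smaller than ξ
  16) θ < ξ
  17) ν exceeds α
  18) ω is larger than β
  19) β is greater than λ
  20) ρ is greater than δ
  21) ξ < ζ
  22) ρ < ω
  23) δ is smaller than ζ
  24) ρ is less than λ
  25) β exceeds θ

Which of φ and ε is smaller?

ε

The relevant relations are ε < δ; δ < ρ; ρ < θ; θ < γ; γ < ξ; ξ < ζ; ζ < λ; λ < ν; ν < β; β < ω; ω < τ; τ < φ.
Together: ε < δ < ρ < θ < γ < ξ < ζ < λ < ν < β < ω < τ < φ.
So ε < φ; ε is the smaller of the two.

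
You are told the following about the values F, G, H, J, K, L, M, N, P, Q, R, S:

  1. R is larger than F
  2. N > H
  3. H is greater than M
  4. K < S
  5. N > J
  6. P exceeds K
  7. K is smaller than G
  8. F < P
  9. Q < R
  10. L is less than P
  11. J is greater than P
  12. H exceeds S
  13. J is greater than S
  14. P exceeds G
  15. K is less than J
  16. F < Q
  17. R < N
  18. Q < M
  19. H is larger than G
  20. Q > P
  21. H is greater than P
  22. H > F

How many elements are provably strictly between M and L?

Chaining upward from L reaches: P, Q, R, H, J, N.
Chaining downward from M reaches: K, G, F, P, Q.
Strictly between L and M are those in both lists: P, Q — 2 elements.

2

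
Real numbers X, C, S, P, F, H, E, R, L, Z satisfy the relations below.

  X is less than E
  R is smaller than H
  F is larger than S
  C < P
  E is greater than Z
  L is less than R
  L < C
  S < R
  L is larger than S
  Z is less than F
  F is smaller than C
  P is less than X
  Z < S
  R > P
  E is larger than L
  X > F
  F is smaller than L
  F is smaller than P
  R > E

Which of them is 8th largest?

F

The consecutive relations fix a unique order: Z < S < F < L < C < P < X < E < R < H.
The 8th largest is F.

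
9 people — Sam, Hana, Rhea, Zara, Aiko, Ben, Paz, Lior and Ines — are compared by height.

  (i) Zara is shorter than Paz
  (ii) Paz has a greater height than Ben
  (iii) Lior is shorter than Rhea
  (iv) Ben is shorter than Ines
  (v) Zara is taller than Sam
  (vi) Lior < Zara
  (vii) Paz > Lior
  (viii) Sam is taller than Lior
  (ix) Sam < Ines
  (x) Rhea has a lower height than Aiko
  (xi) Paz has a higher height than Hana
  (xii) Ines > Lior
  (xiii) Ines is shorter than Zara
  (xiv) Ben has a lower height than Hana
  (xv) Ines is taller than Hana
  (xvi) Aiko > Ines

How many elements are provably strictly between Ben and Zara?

2

Chaining upward from Ben reaches: Hana, Ines, Aiko, Paz.
Chaining downward from Zara reaches: Lior, Hana, Sam, Ines.
Strictly between Ben and Zara are those in both lists: Hana, Ines — 2 elements.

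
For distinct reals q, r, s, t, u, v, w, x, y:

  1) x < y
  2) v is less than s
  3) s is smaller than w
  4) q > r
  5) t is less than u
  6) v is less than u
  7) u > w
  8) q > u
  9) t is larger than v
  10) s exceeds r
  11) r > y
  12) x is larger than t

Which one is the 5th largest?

The consecutive relations fix a unique order: v < t < x < y < r < s < w < u < q.
The 5th largest is r.

r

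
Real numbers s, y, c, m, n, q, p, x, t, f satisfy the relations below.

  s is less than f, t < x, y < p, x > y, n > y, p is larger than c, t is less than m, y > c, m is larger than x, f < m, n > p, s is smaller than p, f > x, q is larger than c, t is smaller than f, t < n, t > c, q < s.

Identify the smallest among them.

c

y is not least since c < y; t is not least since c < t; x is not least since t < x; q is not least since c < q; s is not least since q < s; f is not least since t < f; m is not least since t < m; p is not least since s < p; n is not least since p < n.
Only c has nothing below it, so c is the smallest.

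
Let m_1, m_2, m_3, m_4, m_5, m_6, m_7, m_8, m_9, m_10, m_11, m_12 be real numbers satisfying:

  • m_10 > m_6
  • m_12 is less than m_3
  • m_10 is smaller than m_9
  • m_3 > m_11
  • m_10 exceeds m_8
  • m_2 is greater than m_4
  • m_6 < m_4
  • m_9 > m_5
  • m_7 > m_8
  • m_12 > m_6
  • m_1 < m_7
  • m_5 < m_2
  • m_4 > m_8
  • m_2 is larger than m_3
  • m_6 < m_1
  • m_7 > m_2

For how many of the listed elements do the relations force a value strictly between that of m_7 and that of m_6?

Chaining upward from m_6 reaches: m_12, m_1, m_3, m_4, m_10, m_2, m_9.
Chaining downward from m_7 reaches: m_12, m_8, m_1, m_5, m_11, m_3, m_4, m_2.
Strictly between m_6 and m_7 are those in both lists: m_12, m_1, m_3, m_4, m_2 — 5 elements.

5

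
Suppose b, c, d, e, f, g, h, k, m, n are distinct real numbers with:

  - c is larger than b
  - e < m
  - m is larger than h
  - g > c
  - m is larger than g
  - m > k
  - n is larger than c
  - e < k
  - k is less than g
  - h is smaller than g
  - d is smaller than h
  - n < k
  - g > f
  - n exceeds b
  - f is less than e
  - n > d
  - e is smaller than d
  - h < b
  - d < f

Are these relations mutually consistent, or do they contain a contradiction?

We have d < f stated directly, yet also f < e < d by chaining the others — so f < d. Contradiction.

inconsistent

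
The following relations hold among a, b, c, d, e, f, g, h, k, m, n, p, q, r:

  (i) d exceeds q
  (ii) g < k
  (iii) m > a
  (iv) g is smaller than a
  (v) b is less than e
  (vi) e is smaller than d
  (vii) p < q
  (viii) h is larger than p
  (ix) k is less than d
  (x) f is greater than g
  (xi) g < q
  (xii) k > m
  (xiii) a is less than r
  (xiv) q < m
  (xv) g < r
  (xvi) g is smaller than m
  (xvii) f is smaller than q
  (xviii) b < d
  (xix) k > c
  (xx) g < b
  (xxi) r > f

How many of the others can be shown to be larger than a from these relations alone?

4

From a the given relations immediately reach r, m.
From those, k — 3 in total.
From those, d — 4 in total.
No other element is forced above a by the given relations, so the count is 4.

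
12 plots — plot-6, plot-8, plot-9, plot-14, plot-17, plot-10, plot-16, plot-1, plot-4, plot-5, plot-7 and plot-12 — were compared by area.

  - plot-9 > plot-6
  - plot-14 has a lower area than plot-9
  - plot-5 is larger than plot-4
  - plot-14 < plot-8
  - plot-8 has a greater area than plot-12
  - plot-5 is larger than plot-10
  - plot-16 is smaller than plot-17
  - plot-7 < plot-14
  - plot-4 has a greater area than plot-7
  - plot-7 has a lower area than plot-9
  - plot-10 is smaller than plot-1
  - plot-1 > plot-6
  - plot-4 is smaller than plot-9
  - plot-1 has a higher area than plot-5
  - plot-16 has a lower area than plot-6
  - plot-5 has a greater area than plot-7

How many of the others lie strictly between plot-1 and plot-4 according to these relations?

The relations place plot-4 below plot-1. An element lies strictly between them when it is forced above plot-4 and also forced below plot-1.
Above plot-4: {plot-9, plot-5}. Below plot-1: {plot-16, plot-7, plot-6, plot-10, plot-5}.
Intersection: {plot-5} — 1.

1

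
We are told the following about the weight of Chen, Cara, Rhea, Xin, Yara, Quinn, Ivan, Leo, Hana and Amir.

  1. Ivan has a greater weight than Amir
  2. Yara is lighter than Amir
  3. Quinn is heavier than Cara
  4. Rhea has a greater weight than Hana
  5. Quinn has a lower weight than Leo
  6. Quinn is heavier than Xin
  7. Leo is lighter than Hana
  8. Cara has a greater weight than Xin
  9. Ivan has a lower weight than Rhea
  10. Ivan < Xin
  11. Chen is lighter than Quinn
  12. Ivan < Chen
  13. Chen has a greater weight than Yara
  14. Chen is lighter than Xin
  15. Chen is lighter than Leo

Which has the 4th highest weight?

Quinn

Piecing the relations together gives one ordering: Yara < Amir < Ivan < Chen < Xin < Cara < Quinn < Leo < Hana < Rhea.
Counting 4 from the largest end gives Quinn.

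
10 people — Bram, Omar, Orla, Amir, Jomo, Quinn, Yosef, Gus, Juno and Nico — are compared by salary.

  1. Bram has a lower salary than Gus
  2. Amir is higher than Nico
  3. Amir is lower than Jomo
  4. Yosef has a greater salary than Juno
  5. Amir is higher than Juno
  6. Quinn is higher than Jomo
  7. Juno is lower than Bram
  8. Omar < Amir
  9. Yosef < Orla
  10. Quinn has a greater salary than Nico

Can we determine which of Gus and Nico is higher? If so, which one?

undetermined

Following every chain through Nico: above Nico we get Amir, Jomo, Quinn.
Gus is not reached, and no chain runs the other way from Gus to Nico.
So the given relations leave the order of Nico and Gus undetermined.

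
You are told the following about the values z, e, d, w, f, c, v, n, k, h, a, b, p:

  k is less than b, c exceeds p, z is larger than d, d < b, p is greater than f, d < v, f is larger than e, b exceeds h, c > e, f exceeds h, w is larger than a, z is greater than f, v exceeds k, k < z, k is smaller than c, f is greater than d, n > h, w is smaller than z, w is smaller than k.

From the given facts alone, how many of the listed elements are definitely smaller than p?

From p the given relations immediately reach f.
From those, d, e, h — 4 in total.
Nothing else is reachable below p; 4 in all.

4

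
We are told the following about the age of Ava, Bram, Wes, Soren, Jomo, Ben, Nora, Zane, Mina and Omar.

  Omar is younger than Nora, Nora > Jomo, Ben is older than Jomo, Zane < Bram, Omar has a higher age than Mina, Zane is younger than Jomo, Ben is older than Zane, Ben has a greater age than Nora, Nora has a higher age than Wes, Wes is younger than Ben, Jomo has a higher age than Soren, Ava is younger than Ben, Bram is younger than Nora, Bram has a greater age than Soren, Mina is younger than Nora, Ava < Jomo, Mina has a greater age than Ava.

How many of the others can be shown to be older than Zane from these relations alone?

From Zane the given relations immediately reach Jomo, Bram, Ben.
From those, Nora — 4 in total.
No other element is forced above Zane by the given relations, so the count is 4.

4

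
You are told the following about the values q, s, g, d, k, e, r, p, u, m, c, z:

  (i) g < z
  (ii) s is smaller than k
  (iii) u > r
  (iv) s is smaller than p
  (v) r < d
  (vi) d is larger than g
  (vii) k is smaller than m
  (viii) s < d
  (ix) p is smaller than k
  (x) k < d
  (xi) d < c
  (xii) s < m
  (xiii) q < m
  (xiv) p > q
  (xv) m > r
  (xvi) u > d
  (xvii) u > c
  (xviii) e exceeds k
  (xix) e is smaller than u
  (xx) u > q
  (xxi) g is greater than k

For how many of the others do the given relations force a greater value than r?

Directly above r: d, u, m.
One step further: c (4 so far).
Nothing else is reachable above r; 4 in all.

4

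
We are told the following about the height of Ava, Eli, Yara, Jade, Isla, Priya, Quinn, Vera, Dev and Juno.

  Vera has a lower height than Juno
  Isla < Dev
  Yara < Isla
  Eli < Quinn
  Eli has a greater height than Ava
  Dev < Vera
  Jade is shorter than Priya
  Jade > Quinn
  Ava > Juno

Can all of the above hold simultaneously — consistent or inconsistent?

The single ordering Yara < Isla < Dev < Vera < Juno < Ava < Eli < Quinn < Jade < Priya satisfies every listed relation, so no contradiction arises.

consistent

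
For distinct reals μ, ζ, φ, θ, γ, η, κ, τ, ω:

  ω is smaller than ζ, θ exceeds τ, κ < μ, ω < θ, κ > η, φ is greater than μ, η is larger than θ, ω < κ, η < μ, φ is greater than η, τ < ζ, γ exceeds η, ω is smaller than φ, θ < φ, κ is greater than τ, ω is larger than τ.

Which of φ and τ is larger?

Following the relations from τ: τ < ω < θ < η < κ < μ < φ.
So τ < φ; φ is the larger of the two.

φ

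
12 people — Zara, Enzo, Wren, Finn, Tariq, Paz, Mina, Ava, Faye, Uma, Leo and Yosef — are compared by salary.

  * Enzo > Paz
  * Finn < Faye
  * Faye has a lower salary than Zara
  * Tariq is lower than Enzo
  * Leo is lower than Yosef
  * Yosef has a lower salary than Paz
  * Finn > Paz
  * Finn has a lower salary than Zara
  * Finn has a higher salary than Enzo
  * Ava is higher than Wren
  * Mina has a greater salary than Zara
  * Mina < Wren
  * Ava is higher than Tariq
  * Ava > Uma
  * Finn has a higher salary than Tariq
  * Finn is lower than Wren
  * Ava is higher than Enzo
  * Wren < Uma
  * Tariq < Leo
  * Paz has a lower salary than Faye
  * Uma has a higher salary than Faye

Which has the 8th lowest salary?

Zara

Chaining the given pairs: Tariq < Leo < Yosef < Paz < Enzo < Finn < Faye < Zara < Mina < Wren < Uma < Ava.
Counting 8 from the smallest end gives Zara.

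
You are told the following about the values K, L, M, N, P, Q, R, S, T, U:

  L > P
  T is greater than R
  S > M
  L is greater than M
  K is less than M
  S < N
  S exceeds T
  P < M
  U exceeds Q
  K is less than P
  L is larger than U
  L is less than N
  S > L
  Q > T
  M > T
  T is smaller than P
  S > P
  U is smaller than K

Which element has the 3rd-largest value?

L

Piecing the relations together gives one ordering: R < T < Q < U < K < P < M < L < S < N.
The 3rd largest is L.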